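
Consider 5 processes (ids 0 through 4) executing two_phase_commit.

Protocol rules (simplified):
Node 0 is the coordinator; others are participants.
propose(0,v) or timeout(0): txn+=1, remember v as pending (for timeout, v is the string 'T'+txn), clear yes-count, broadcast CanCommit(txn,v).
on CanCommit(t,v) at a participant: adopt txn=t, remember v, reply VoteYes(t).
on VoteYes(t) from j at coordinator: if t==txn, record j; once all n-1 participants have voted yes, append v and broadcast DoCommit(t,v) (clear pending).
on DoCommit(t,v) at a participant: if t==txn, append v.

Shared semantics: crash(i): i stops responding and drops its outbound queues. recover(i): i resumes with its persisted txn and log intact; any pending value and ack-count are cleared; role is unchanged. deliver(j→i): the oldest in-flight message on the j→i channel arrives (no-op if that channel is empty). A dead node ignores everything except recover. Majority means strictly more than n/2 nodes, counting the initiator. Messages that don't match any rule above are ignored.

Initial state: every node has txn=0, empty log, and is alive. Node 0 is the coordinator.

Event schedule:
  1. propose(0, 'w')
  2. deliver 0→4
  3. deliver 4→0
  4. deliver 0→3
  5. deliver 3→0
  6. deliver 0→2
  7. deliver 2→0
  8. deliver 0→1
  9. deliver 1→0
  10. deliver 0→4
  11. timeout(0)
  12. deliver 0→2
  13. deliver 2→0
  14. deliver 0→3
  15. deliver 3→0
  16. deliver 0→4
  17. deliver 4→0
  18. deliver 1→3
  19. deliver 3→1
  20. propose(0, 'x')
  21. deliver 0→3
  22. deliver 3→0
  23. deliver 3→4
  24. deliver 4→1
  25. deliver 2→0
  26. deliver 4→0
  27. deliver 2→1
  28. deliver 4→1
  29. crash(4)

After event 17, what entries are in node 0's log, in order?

w

after 1 — propose(0,'w'): n0:coor/t1/[-]
after 2 — deliver 0→4: n4:part/t1/[-]
after 3 — deliver 4→0: ·
after 4 — deliver 0→3: n3:part/t1/[-]
after 5 — deliver 3→0: ·
after 6 — deliver 0→2: n2:part/t1/[-]
after 7 — deliver 2→0: ·
after 8 — deliver 0→1: n1:part/t1/[-]
after 9 — deliver 1→0: n0:coor/t1/[w]
after 10 — deliver 0→4: n4:part/t1/[w]
after 11 — timeout(0): n0:coor/t2/[w]
after 12 — deliver 0→2: n2:part/t1/[w]
after 13 — deliver 2→0: ·
after 14 — deliver 0→3: n3:part/t1/[w]
after 15 — deliver 3→0: ·
after 16 — deliver 0→4: n4:part/t2/[w]
after 17 — deliver 4→0: ·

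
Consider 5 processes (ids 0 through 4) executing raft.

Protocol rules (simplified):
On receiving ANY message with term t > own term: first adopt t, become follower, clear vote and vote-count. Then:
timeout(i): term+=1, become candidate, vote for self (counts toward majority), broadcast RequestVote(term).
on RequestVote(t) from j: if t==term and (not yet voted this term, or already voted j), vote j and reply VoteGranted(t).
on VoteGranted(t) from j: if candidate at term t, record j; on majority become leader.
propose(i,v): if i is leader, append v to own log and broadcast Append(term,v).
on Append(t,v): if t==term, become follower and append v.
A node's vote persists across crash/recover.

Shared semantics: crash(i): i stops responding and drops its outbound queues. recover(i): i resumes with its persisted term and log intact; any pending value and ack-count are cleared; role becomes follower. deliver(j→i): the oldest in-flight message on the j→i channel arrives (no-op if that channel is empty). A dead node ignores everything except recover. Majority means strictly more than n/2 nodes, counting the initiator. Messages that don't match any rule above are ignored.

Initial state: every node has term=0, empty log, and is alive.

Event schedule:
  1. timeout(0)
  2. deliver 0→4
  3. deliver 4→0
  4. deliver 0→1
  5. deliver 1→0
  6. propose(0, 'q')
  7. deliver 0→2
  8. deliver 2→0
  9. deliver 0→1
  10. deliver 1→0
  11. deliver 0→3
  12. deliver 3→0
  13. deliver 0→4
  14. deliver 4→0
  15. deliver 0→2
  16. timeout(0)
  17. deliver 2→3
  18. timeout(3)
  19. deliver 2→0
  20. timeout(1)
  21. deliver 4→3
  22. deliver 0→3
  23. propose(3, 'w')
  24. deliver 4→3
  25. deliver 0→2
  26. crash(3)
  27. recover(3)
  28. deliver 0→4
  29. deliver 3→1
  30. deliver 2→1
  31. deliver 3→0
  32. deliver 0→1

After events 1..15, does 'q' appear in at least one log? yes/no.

yes

after 1 — timeout(0): n0:cand/t1/[-]
after 2 — deliver 0→4: n4:foll/t1/[-]
after 3 — deliver 4→0: ·
after 4 — deliver 0→1: n1:foll/t1/[-]
after 5 — deliver 1→0: n0:lead/t1/[-]
after 6 — propose(0,'q'): n0:lead/t1/[q]
after 7 — deliver 0→2: n2:foll/t1/[-]
after 8 — deliver 2→0: ·
after 9 — deliver 0→1: n1:foll/t1/[q]
after 10 — deliver 1→0: ·
after 11 — deliver 0→3: n3:foll/t1/[-]
after 12 — deliver 3→0: ·
after 13 — deliver 0→4: n4:foll/t1/[q]
after 14 — deliver 4→0: ·
after 15 — deliver 0→2: n2:foll/t1/[q]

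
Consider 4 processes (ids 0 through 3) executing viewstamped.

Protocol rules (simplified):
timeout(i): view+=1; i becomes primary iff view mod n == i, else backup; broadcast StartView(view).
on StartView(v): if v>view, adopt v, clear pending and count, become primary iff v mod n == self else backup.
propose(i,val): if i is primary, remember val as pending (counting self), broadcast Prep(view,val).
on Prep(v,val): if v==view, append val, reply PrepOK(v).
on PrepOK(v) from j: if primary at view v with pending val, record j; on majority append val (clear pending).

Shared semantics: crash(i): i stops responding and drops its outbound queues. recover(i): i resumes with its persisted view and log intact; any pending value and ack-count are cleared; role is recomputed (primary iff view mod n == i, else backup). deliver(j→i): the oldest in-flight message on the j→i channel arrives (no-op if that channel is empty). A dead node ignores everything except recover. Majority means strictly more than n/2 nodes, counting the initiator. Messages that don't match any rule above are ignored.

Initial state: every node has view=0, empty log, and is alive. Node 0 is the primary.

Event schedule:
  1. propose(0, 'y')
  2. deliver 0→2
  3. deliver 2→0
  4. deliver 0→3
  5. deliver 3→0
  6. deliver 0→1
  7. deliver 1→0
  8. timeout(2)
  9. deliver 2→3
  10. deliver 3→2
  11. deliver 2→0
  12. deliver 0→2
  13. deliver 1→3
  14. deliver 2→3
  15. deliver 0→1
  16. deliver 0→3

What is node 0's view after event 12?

[1] propose(0,'y') → ∅
[2] deliver 0→2 → N2(back v0 [y])
[3] deliver 2→0 → ∅
[4] deliver 0→3 → N3(back v0 [y])
[5] deliver 3→0 → N0(prim v0 [y])
[6] deliver 0→1 → N1(back v0 [y])
[7] deliver 1→0 → ∅
[8] timeout(2) → N2(back v1 [y])
[9] deliver 2→3 → N3(back v1 [y])
[10] deliver 3→2 → ∅
[11] deliver 2→0 → N0(back v1 [y])
[12] deliver 0→2 → ∅

1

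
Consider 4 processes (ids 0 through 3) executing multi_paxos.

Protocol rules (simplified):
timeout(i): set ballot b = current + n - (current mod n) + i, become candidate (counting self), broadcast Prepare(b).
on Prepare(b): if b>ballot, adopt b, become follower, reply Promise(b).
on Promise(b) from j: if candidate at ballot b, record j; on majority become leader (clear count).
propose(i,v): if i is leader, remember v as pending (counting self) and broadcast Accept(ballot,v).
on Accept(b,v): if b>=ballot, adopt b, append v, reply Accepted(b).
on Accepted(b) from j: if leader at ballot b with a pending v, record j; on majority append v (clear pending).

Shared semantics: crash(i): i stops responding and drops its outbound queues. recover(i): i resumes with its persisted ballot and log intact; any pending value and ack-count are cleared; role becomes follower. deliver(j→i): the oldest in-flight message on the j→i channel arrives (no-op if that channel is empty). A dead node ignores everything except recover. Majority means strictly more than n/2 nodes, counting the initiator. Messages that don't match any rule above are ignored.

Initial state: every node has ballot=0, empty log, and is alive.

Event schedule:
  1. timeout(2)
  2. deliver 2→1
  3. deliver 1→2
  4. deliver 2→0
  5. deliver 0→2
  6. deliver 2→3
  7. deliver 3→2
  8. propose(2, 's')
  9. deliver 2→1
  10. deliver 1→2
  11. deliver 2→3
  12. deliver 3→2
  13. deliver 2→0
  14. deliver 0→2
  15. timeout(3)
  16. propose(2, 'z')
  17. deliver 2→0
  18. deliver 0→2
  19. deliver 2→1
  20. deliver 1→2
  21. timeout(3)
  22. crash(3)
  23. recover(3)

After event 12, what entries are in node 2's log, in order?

s

after 1 — timeout(2): n2:cand/b6/[-]
after 2 — deliver 2→1: n1:foll/b6/[-]
after 3 — deliver 1→2: ·
after 4 — deliver 2→0: n0:foll/b6/[-]
after 5 — deliver 0→2: n2:lead/b6/[-]
after 6 — deliver 2→3: n3:foll/b6/[-]
after 7 — deliver 3→2: ·
after 8 — propose(2,'s'): ·
after 9 — deliver 2→1: n1:foll/b6/[s]
after 10 — deliver 1→2: ·
after 11 — deliver 2→3: n3:foll/b6/[s]
after 12 — deliver 3→2: n2:lead/b6/[s]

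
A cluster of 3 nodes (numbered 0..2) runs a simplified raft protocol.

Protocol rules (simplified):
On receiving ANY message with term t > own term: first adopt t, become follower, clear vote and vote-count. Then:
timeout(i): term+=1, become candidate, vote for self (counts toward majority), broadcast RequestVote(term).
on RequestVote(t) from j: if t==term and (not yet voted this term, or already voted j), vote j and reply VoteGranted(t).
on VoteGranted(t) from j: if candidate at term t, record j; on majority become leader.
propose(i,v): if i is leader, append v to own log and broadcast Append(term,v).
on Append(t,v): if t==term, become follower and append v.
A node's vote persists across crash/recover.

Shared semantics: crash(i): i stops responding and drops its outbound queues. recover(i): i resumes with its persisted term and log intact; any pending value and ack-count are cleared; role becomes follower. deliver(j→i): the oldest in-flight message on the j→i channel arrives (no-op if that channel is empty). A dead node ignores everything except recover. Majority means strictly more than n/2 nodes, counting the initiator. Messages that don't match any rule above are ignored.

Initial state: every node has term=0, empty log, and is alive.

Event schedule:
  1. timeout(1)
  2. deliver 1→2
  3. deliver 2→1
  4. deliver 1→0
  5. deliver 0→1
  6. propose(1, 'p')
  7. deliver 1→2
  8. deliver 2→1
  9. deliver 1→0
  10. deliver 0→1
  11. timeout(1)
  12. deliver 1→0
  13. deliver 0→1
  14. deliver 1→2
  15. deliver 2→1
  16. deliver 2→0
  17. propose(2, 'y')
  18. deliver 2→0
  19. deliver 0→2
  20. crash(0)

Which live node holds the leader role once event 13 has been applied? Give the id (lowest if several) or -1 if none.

[1] timeout(1) → N1(cand t1 [-])
[2] deliver 1→2 → N2(foll t1 [-])
[3] deliver 2→1 → N1(lead t1 [-])
[4] deliver 1→0 → N0(foll t1 [-])
[5] deliver 0→1 → ∅
[6] propose(1,'p') → N1(lead t1 [p])
[7] deliver 1→2 → N2(foll t1 [p])
[8] deliver 2→1 → ∅
[9] deliver 1→0 → N0(foll t1 [p])
[10] deliver 0→1 → ∅
[11] timeout(1) → N1(cand t2 [p])
[12] deliver 1→0 → N0(foll t2 [p])
[13] deliver 0→1 → N1(lead t2 [p])

1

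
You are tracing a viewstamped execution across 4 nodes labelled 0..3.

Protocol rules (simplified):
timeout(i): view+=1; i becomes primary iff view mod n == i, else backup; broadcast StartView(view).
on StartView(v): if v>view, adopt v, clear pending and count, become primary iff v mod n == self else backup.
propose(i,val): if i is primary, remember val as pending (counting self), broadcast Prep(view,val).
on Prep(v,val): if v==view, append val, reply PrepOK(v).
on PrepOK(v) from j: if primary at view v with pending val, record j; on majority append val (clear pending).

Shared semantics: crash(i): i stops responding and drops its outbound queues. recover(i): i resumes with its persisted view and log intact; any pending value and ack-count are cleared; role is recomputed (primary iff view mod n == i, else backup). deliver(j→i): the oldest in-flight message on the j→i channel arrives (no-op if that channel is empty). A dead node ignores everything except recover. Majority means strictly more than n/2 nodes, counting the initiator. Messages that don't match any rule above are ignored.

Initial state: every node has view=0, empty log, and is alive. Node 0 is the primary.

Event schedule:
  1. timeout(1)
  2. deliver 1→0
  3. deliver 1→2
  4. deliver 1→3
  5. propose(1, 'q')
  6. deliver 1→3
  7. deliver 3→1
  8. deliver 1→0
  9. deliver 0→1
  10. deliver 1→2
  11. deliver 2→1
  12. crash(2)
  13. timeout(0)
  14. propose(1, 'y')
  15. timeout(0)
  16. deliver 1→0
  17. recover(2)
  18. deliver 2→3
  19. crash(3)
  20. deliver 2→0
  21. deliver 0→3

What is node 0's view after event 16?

3

e1 timeout(1): 1[prim,v=1,-]
e2 deliver 1→0: 0[back,v=1,-]
e3 deliver 1→2: 2[back,v=1,-]
e4 deliver 1→3: 3[back,v=1,-]
e5 propose(1,'q'): ·
e6 deliver 1→3: 3[back,v=1,q]
e7 deliver 3→1: ·
e8 deliver 1→0: 0[back,v=1,q]
e9 deliver 0→1: 1[prim,v=1,q]
e10 deliver 1→2: 2[back,v=1,q]
e11 deliver 2→1: ·
e12 crash(2): 2[✗back,v=1,q]
e13 timeout(0): 0[back,v=2,q]
e14 propose(1,'y'): ·
e15 timeout(0): 0[back,v=3,q]
e16 deliver 1→0: ·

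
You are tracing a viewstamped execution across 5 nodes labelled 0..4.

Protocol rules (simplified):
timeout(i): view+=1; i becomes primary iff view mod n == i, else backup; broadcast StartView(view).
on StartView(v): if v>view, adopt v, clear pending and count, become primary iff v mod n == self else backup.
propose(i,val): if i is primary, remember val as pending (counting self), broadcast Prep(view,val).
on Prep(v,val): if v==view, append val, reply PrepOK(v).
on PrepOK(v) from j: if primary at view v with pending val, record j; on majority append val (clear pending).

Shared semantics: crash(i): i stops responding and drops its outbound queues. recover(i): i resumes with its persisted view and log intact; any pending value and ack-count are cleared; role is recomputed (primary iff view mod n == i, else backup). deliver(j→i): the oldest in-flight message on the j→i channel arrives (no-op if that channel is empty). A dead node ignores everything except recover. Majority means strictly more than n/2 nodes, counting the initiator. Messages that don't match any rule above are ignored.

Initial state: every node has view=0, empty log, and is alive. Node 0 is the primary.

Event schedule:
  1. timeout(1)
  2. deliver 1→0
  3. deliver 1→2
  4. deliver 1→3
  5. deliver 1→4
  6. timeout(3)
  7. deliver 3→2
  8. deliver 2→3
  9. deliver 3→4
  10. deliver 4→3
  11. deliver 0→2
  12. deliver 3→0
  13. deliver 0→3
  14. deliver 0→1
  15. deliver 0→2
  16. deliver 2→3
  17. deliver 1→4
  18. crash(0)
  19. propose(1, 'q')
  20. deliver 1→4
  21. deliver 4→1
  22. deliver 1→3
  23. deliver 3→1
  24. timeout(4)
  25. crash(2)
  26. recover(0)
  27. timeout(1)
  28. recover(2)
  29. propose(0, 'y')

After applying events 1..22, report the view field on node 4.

2

after 1 — timeout(1): n1:prim/v1/[-]
after 2 — deliver 1→0: n0:back/v1/[-]
after 3 — deliver 1→2: n2:back/v1/[-]
after 4 — deliver 1→3: n3:back/v1/[-]
after 5 — deliver 1→4: n4:back/v1/[-]
after 6 — timeout(3): n3:back/v2/[-]
after 7 — deliver 3→2: n2:prim/v2/[-]
after 8 — deliver 2→3: ·
after 9 — deliver 3→4: n4:back/v2/[-]
after 10 — deliver 4→3: ·
after 11 — deliver 0→2: ·
after 12 — deliver 3→0: n0:back/v2/[-]
after 13 — deliver 0→3: ·
after 14 — deliver 0→1: ·
after 15 — deliver 0→2: ·
after 16 — deliver 2→3: ·
after 17 — deliver 1→4: ·
after 18 — crash(0): n0:✗back/v2/[-]
after 19 — propose(1,'q'): ·
after 20 — deliver 1→4: ·
after 21 — deliver 4→1: ·
after 22 — deliver 1→3: ·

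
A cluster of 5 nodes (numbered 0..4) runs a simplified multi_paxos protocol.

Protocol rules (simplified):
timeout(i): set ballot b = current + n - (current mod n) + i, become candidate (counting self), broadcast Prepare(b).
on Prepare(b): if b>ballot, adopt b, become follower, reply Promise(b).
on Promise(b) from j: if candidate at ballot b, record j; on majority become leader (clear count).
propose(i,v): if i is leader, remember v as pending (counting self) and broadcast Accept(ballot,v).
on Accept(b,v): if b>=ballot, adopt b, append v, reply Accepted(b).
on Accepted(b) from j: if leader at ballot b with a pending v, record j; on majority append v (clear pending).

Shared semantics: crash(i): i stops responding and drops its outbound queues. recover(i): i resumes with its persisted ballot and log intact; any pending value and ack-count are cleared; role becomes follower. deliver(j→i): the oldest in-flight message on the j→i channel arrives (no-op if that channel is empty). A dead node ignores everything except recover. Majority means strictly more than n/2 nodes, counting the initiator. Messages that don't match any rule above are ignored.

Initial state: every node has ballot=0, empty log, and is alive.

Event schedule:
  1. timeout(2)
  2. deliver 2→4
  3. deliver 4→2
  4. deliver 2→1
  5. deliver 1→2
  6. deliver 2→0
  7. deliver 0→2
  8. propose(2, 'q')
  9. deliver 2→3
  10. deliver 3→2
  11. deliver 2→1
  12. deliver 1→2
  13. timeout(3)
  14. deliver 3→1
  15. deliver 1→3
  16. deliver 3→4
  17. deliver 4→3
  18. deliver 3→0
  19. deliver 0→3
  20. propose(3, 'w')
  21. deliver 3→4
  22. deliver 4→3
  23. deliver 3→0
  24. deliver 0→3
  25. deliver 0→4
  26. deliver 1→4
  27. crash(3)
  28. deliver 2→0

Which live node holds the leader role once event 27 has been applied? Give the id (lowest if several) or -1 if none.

e1 timeout(2): 2[cand,b=7,-]
e2 deliver 2→4: 4[foll,b=7,-]
e3 deliver 4→2: ·
e4 deliver 2→1: 1[foll,b=7,-]
e5 deliver 1→2: 2[lead,b=7,-]
e6 deliver 2→0: 0[foll,b=7,-]
e7 deliver 0→2: ·
e8 propose(2,'q'): ·
e9 deliver 2→3: 3[foll,b=7,-]
e10 deliver 3→2: ·
e11 deliver 2→1: 1[foll,b=7,q]
e12 deliver 1→2: ·
e13 timeout(3): 3[cand,b=13,-]
e14 deliver 3→1: 1[foll,b=13,q]
e15 deliver 1→3: ·
e16 deliver 3→4: 4[foll,b=13,-]
e17 deliver 4→3: 3[lead,b=13,-]
e18 deliver 3→0: 0[foll,b=13,-]
e19 deliver 0→3: ·
e20 propose(3,'w'): ·
e21 deliver 3→4: 4[foll,b=13,w]
e22 deliver 4→3: ·
e23 deliver 3→0: 0[foll,b=13,w]
e24 deliver 0→3: 3[lead,b=13,w]
e25 deliver 0→4: ·
e26 deliver 1→4: ·
e27 crash(3): 3[✗lead,b=13,w]

2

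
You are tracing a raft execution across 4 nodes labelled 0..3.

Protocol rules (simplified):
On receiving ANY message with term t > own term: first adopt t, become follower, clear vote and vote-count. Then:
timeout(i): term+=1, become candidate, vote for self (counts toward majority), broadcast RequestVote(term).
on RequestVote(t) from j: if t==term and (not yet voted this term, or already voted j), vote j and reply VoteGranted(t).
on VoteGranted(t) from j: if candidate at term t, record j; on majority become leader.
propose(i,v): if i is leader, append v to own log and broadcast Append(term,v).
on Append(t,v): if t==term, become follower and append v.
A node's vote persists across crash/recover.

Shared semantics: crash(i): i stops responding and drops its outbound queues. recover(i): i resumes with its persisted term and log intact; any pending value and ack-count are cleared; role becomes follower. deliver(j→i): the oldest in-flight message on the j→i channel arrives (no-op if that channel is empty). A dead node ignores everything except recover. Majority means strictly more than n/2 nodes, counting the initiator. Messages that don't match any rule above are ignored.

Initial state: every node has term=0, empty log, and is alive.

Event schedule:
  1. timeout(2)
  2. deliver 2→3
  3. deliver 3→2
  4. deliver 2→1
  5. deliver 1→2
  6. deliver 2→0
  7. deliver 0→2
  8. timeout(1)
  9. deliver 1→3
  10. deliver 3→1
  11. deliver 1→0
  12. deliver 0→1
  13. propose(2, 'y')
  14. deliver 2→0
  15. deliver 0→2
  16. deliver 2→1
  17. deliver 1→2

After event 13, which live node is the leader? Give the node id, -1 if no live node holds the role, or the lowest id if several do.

1

[1] timeout(2) → N2(cand t1 [-])
[2] deliver 2→3 → N3(foll t1 [-])
[3] deliver 3→2 → ∅
[4] deliver 2→1 → N1(foll t1 [-])
[5] deliver 1→2 → N2(lead t1 [-])
[6] deliver 2→0 → N0(foll t1 [-])
[7] deliver 0→2 → ∅
[8] timeout(1) → N1(cand t2 [-])
[9] deliver 1→3 → N3(foll t2 [-])
[10] deliver 3→1 → ∅
[11] deliver 1→0 → N0(foll t2 [-])
[12] deliver 0→1 → N1(lead t2 [-])
[13] propose(2,'y') → N2(lead t1 [y])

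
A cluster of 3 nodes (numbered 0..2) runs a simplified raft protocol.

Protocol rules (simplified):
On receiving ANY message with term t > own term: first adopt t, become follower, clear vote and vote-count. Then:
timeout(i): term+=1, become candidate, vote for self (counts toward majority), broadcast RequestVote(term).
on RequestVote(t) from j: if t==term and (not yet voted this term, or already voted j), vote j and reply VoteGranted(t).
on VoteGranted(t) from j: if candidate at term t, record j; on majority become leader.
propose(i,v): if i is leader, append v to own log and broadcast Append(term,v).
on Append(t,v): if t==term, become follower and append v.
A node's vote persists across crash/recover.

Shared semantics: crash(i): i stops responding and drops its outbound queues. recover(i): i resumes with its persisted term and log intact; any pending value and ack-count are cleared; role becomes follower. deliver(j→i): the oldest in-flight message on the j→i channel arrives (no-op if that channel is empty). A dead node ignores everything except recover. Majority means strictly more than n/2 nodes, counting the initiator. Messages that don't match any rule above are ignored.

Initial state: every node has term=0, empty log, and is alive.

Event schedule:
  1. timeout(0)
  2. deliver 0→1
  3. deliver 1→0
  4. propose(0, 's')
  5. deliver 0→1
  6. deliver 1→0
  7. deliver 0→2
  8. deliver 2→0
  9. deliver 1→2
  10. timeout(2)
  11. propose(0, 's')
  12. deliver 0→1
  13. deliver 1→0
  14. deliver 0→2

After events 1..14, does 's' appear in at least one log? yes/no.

yes

1. timeout(0):  <0:cand t1 ->
2. deliver 0→1:  <1:foll t1 ->
3. deliver 1→0:  <0:lead t1 ->
4. propose(0,'s'):  <0:lead t1 s>
5. deliver 0→1:  <1:foll t1 s>
6. deliver 1→0:  nop
7. deliver 0→2:  <2:foll t1 ->
8. deliver 2→0:  nop
9. deliver 1→2:  nop
10. timeout(2):  <2:cand t2 ->
11. propose(0,'s'):  <0:lead t1 s,s>
12. deliver 0→1:  <1:foll t1 s,s>
13. deliver 1→0:  nop
14. deliver 0→2:  nop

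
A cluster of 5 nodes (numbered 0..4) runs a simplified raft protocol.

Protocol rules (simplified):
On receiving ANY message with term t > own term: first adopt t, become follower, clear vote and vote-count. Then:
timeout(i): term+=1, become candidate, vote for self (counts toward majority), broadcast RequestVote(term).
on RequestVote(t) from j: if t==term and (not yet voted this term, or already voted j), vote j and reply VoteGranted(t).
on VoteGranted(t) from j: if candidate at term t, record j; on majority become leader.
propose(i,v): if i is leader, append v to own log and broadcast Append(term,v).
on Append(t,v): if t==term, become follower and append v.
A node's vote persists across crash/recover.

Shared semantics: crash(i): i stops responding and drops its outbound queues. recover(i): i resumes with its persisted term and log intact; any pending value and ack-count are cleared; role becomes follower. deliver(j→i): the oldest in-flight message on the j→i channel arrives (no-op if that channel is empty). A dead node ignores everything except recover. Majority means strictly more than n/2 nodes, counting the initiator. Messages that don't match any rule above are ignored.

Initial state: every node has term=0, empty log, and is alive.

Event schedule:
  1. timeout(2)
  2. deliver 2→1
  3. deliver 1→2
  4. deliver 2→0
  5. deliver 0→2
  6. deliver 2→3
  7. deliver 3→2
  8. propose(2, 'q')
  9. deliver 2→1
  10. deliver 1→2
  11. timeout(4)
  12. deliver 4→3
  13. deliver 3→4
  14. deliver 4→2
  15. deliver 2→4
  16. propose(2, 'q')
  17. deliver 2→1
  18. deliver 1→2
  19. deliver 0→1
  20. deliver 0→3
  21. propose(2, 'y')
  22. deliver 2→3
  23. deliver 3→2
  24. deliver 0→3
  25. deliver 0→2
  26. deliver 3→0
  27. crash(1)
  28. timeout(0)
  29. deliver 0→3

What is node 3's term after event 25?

[1] timeout(2) → N2(cand t1 [-])
[2] deliver 2→1 → N1(foll t1 [-])
[3] deliver 1→2 → ∅
[4] deliver 2→0 → N0(foll t1 [-])
[5] deliver 0→2 → N2(lead t1 [-])
[6] deliver 2→3 → N3(foll t1 [-])
[7] deliver 3→2 → ∅
[8] propose(2,'q') → N2(lead t1 [q])
[9] deliver 2→1 → N1(foll t1 [q])
[10] deliver 1→2 → ∅
[11] timeout(4) → N4(cand t1 [-])
[12] deliver 4→3 → ∅
[13] deliver 3→4 → ∅
[14] deliver 4→2 → ∅
[15] deliver 2→4 → ∅
[16] propose(2,'q') → N2(lead t1 [q,q])
[17] deliver 2→1 → N1(foll t1 [q,q])
[18] deliver 1→2 → ∅
[19] deliver 0→1 → ∅
[20] deliver 0→3 → ∅
[21] propose(2,'y') → N2(lead t1 [q,q,y])
[22] deliver 2→3 → N3(foll t1 [q])
[23] deliver 3→2 → ∅
[24] deliver 0→3 → ∅
[25] deliver 0→2 → ∅

1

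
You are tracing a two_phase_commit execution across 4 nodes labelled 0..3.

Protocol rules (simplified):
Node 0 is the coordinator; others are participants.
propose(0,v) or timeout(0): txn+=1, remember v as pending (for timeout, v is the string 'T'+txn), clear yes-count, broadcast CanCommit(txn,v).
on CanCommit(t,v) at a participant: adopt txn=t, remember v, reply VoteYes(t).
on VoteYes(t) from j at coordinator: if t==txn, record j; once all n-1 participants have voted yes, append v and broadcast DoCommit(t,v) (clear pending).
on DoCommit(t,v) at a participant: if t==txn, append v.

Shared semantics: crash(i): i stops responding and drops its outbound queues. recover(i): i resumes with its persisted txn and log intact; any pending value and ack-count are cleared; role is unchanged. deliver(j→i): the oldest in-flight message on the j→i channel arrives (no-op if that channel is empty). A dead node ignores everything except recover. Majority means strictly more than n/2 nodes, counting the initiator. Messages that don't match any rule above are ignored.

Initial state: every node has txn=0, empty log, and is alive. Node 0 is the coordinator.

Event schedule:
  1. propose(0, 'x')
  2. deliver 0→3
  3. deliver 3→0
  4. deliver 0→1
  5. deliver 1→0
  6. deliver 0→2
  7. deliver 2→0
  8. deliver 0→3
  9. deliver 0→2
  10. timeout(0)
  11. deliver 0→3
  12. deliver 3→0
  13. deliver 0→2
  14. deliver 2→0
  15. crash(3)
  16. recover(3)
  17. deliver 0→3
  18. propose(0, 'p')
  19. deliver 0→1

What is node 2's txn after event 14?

2

step 1 propose(0,'x'): 0={coor,t=1,log=-}
step 2 deliver 0→3: 3={part,t=1,log=-}
step 3 deliver 3→0: —
step 4 deliver 0→1: 1={part,t=1,log=-}
step 5 deliver 1→0: —
step 6 deliver 0→2: 2={part,t=1,log=-}
step 7 deliver 2→0: 0={coor,t=1,log=x}
step 8 deliver 0→3: 3={part,t=1,log=x}
step 9 deliver 0→2: 2={part,t=1,log=x}
step 10 timeout(0): 0={coor,t=2,log=x}
step 11 deliver 0→3: 3={part,t=2,log=x}
step 12 deliver 3→0: —
step 13 deliver 0→2: 2={part,t=2,log=x}
step 14 deliver 2→0: —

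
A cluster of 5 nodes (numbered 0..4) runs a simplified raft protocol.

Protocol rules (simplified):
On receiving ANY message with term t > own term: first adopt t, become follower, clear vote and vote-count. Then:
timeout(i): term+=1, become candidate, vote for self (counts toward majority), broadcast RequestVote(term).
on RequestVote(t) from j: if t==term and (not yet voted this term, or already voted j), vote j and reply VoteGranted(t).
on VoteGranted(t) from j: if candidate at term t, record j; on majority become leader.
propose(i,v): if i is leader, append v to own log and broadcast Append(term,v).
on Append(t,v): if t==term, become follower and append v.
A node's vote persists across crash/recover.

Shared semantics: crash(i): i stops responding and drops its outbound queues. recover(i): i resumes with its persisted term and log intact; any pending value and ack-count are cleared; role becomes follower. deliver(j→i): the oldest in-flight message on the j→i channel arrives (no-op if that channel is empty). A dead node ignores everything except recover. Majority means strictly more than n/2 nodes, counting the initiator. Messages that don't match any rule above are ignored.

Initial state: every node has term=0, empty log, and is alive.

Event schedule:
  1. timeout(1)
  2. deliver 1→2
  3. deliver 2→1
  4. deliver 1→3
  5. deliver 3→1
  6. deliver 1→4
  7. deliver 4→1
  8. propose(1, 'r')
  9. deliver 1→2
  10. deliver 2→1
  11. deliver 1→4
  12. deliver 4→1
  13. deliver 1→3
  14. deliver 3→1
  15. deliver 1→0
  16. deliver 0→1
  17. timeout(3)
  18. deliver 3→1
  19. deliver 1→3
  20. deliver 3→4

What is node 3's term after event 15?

e1 timeout(1): 1[cand,t=1,-]
e2 deliver 1→2: 2[foll,t=1,-]
e3 deliver 2→1: ·
e4 deliver 1→3: 3[foll,t=1,-]
e5 deliver 3→1: 1[lead,t=1,-]
e6 deliver 1→4: 4[foll,t=1,-]
e7 deliver 4→1: ·
e8 propose(1,'r'): 1[lead,t=1,r]
e9 deliver 1→2: 2[foll,t=1,r]
e10 deliver 2→1: ·
e11 deliver 1→4: 4[foll,t=1,r]
e12 deliver 4→1: ·
e13 deliver 1→3: 3[foll,t=1,r]
e14 deliver 3→1: ·
e15 deliver 1→0: 0[foll,t=1,-]

1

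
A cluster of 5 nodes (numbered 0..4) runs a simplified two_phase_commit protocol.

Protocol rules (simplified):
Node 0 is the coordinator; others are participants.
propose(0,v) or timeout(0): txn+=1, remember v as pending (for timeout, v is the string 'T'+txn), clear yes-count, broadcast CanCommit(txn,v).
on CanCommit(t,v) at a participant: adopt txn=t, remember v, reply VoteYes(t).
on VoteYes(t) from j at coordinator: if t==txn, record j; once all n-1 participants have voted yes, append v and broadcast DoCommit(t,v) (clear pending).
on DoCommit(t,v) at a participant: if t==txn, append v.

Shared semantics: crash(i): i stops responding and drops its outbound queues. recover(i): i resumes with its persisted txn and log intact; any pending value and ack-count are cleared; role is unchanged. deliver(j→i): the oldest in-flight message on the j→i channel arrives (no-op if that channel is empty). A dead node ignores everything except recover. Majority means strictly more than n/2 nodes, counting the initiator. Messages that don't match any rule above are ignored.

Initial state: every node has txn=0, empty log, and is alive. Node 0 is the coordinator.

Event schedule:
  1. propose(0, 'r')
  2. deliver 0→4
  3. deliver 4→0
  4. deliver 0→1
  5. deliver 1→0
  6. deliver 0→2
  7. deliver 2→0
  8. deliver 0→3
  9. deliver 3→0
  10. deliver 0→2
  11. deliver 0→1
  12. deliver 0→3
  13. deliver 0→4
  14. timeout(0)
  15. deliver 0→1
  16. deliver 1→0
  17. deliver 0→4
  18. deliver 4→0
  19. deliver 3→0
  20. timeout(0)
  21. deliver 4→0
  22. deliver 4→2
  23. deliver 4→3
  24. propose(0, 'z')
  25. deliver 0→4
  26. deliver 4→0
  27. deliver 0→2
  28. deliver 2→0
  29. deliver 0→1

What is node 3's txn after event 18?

1

step 1 propose(0,'r'): 0={coor,t=1,log=-}
step 2 deliver 0→4: 4={part,t=1,log=-}
step 3 deliver 4→0: —
step 4 deliver 0→1: 1={part,t=1,log=-}
step 5 deliver 1→0: —
step 6 deliver 0→2: 2={part,t=1,log=-}
step 7 deliver 2→0: —
step 8 deliver 0→3: 3={part,t=1,log=-}
step 9 deliver 3→0: 0={coor,t=1,log=r}
step 10 deliver 0→2: 2={part,t=1,log=r}
step 11 deliver 0→1: 1={part,t=1,log=r}
step 12 deliver 0→3: 3={part,t=1,log=r}
step 13 deliver 0→4: 4={part,t=1,log=r}
step 14 timeout(0): 0={coor,t=2,log=r}
step 15 deliver 0→1: 1={part,t=2,log=r}
step 16 deliver 1→0: —
step 17 deliver 0→4: 4={part,t=2,log=r}
step 18 deliver 4→0: —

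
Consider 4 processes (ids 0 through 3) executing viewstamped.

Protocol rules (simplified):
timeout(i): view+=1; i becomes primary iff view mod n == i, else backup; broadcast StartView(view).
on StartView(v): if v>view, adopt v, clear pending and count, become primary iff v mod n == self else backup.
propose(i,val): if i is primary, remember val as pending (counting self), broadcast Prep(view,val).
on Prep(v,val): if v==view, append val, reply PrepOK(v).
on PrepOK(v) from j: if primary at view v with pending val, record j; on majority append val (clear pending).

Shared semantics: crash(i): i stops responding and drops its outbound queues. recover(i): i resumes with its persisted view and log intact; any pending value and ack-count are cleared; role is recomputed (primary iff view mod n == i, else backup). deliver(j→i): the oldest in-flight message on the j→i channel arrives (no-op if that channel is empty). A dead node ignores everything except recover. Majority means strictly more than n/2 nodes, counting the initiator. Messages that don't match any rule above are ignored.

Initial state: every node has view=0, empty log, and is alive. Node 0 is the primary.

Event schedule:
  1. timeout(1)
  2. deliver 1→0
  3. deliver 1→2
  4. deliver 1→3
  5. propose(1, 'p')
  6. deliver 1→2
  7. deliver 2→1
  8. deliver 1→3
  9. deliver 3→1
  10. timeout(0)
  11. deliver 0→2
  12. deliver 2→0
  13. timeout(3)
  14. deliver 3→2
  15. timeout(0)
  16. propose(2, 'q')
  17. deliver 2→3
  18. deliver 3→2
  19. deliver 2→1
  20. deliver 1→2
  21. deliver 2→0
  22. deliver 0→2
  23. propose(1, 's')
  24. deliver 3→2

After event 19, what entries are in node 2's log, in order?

e1 timeout(1): 1[prim,v=1,-]
e2 deliver 1→0: 0[back,v=1,-]
e3 deliver 1→2: 2[back,v=1,-]
e4 deliver 1→3: 3[back,v=1,-]
e5 propose(1,'p'): ·
e6 deliver 1→2: 2[back,v=1,p]
e7 deliver 2→1: ·
e8 deliver 1→3: 3[back,v=1,p]
e9 deliver 3→1: 1[prim,v=1,p]
e10 timeout(0): 0[back,v=2,-]
e11 deliver 0→2: 2[prim,v=2,p]
e12 deliver 2→0: ·
e13 timeout(3): 3[back,v=2,p]
e14 deliver 3→2: ·
e15 timeout(0): 0[back,v=3,-]
e16 propose(2,'q'): ·
e17 deliver 2→3: 3[back,v=2,p,q]
e18 deliver 3→2: ·
e19 deliver 2→1: ·

p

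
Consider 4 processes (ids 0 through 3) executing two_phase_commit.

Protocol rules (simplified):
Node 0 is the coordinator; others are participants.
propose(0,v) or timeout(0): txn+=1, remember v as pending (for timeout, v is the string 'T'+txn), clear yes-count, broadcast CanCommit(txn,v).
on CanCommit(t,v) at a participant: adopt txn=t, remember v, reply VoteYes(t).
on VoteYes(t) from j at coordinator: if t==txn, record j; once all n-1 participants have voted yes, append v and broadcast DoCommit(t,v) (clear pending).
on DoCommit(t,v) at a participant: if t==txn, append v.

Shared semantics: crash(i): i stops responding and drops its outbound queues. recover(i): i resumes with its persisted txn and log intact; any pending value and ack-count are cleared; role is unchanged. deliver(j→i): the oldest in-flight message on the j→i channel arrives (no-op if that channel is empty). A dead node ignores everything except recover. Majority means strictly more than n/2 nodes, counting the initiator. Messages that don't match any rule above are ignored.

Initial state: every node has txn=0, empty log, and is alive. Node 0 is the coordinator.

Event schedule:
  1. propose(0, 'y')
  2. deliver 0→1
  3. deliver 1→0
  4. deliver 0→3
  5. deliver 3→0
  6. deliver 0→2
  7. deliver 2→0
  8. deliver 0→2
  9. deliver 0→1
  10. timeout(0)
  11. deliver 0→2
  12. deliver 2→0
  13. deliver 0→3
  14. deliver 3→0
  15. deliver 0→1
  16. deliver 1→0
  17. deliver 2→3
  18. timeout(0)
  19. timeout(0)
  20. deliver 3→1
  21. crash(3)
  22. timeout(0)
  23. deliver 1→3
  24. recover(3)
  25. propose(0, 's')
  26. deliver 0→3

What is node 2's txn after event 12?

1. propose(0,'y'):  <0:coor t1 ->
2. deliver 0→1:  <1:part t1 ->
3. deliver 1→0:  nop
4. deliver 0→3:  <3:part t1 ->
5. deliver 3→0:  nop
6. deliver 0→2:  <2:part t1 ->
7. deliver 2→0:  <0:coor t1 y>
8. deliver 0→2:  <2:part t1 y>
9. deliver 0→1:  <1:part t1 y>
10. timeout(0):  <0:coor t2 y>
11. deliver 0→2:  <2:part t2 y>
12. deliver 2→0:  nop

2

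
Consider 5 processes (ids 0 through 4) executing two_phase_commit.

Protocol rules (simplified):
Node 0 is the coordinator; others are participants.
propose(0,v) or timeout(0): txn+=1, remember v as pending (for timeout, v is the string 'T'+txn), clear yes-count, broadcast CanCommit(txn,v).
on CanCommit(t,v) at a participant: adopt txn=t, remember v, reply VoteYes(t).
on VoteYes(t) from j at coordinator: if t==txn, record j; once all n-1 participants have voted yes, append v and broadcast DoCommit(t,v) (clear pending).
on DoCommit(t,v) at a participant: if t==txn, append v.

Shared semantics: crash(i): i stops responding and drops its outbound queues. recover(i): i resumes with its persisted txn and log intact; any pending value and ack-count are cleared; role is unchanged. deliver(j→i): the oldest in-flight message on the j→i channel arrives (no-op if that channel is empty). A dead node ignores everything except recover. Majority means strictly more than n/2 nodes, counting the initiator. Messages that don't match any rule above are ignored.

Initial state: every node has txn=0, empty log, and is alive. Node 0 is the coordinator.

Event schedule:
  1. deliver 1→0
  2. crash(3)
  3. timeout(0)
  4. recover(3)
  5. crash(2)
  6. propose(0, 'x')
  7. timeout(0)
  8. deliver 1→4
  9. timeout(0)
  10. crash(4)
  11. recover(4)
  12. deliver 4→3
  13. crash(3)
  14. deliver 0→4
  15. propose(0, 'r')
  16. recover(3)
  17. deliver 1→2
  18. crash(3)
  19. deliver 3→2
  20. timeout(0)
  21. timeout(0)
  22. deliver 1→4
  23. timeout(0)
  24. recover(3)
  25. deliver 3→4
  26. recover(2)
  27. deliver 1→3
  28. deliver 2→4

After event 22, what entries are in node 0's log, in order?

empty

1. deliver 1→0:  nop
2. crash(3):  <3:✗part t0 ->
3. timeout(0):  <0:coor t1 ->
4. recover(3):  <3:part t0 ->
5. crash(2):  <2:✗part t0 ->
6. propose(0,'x'):  <0:coor t2 ->
7. timeout(0):  <0:coor t3 ->
8. deliver 1→4:  nop
9. timeout(0):  <0:coor t4 ->
10. crash(4):  <4:✗part t0 ->
11. recover(4):  <4:part t0 ->
12. deliver 4→3:  nop
13. crash(3):  <3:✗part t0 ->
14. deliver 0→4:  <4:part t1 ->
15. propose(0,'r'):  <0:coor t5 ->
16. recover(3):  <3:part t0 ->
17. deliver 1→2:  nop
18. crash(3):  <3:✗part t0 ->
19. deliver 3→2:  nop
20. timeout(0):  <0:coor t6 ->
21. timeout(0):  <0:coor t7 ->
22. deliver 1→4:  nop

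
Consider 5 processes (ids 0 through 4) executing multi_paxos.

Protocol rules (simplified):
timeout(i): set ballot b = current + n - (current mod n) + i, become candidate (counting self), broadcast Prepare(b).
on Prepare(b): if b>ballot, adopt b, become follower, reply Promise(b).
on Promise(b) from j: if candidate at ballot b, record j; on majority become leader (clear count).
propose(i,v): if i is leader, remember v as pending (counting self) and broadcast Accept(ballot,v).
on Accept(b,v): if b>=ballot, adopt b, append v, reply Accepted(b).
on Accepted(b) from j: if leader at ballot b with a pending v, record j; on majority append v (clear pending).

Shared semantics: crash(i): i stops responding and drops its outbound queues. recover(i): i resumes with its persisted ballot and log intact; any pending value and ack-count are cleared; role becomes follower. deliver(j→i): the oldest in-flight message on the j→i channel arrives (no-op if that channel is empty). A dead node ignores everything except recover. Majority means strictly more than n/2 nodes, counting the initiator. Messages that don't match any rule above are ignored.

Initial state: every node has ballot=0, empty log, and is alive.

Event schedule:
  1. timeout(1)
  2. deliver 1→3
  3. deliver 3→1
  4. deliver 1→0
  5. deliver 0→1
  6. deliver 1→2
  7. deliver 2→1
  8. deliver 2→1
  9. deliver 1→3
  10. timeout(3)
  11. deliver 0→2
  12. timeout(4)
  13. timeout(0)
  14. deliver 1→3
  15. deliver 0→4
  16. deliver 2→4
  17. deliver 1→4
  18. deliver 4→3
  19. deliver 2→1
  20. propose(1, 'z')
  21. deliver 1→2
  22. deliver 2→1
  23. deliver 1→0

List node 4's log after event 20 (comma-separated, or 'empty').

step 1 timeout(1): 1={cand,b=6,log=-}
step 2 deliver 1→3: 3={foll,b=6,log=-}
step 3 deliver 3→1: —
step 4 deliver 1→0: 0={foll,b=6,log=-}
step 5 deliver 0→1: 1={lead,b=6,log=-}
step 6 deliver 1→2: 2={foll,b=6,log=-}
step 7 deliver 2→1: —
step 8 deliver 2→1: —
step 9 deliver 1→3: —
step 10 timeout(3): 3={cand,b=13,log=-}
step 11 deliver 0→2: —
step 12 timeout(4): 4={cand,b=9,log=-}
step 13 timeout(0): 0={cand,b=10,log=-}
step 14 deliver 1→3: —
step 15 deliver 0→4: 4={foll,b=10,log=-}
step 16 deliver 2→4: —
step 17 deliver 1→4: —
step 18 deliver 4→3: —
step 19 deliver 2→1: —
step 20 propose(1,'z'): —

empty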